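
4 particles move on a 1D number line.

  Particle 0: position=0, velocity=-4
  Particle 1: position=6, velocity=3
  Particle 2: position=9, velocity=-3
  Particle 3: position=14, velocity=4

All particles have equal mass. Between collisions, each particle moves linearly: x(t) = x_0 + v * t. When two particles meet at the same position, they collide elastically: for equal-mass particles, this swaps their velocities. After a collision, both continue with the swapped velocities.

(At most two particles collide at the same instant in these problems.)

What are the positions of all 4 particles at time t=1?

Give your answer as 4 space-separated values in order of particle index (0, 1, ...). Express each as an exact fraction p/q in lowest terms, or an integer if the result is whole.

Collision at t=1/2: particles 1 and 2 swap velocities; positions: p0=-2 p1=15/2 p2=15/2 p3=16; velocities now: v0=-4 v1=-3 v2=3 v3=4
Advance to t=1 (no further collisions before then); velocities: v0=-4 v1=-3 v2=3 v3=4; positions = -4 6 9 18

Answer: -4 6 9 18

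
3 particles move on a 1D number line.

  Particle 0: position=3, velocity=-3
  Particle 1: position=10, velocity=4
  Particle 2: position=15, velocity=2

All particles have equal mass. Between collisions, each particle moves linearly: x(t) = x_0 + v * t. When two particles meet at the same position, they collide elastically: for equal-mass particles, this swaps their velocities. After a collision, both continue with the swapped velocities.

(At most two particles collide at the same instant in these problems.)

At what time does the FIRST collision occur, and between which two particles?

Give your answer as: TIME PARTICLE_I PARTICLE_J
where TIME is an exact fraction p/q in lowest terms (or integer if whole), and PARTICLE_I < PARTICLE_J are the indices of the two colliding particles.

Answer: 5/2 1 2

Derivation:
Pair (0,1): pos 3,10 vel -3,4 -> not approaching (rel speed -7 <= 0)
Pair (1,2): pos 10,15 vel 4,2 -> gap=5, closing at 2/unit, collide at t=5/2
Earliest collision: t=5/2 between 1 and 2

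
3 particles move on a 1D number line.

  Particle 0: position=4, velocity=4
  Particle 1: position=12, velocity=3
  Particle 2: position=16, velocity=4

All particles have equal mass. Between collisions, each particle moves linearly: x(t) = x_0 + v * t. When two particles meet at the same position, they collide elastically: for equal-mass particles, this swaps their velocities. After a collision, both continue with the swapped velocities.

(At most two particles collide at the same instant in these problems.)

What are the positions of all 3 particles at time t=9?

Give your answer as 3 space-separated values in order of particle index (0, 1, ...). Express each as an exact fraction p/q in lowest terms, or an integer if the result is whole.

Collision at t=8: particles 0 and 1 swap velocities; positions: p0=36 p1=36 p2=48; velocities now: v0=3 v1=4 v2=4
Advance to t=9 (no further collisions before then); velocities: v0=3 v1=4 v2=4; positions = 39 40 52

Answer: 39 40 52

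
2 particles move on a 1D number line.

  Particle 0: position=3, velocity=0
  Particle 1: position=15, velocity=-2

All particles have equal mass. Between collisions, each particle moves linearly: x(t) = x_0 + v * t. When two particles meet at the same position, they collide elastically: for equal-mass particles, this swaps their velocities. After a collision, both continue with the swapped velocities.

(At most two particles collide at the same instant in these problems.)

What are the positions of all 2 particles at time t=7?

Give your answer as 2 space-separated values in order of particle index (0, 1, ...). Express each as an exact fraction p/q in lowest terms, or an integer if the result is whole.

Answer: 1 3

Derivation:
Collision at t=6: particles 0 and 1 swap velocities; positions: p0=3 p1=3; velocities now: v0=-2 v1=0
Advance to t=7 (no further collisions before then); velocities: v0=-2 v1=0; positions = 1 3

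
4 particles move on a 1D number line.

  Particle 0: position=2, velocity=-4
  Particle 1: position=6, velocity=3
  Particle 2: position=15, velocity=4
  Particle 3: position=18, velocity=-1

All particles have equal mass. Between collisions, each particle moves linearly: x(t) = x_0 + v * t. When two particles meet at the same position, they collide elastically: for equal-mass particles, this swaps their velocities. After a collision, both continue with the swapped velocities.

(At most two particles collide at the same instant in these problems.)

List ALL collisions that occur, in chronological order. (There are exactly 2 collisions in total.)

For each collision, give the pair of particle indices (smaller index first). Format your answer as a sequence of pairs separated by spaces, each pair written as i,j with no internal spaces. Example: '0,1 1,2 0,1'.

Answer: 2,3 1,2

Derivation:
Collision at t=3/5: particles 2 and 3 swap velocities; positions: p0=-2/5 p1=39/5 p2=87/5 p3=87/5; velocities now: v0=-4 v1=3 v2=-1 v3=4
Collision at t=3: particles 1 and 2 swap velocities; positions: p0=-10 p1=15 p2=15 p3=27; velocities now: v0=-4 v1=-1 v2=3 v3=4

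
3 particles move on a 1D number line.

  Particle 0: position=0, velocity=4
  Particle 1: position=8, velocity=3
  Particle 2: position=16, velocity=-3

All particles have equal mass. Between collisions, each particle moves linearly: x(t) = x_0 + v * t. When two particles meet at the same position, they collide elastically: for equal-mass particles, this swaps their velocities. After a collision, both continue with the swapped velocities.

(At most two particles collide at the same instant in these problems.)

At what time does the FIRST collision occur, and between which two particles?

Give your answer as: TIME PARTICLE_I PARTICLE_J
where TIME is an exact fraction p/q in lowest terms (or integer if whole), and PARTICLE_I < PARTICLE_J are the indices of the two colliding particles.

Pair (0,1): pos 0,8 vel 4,3 -> gap=8, closing at 1/unit, collide at t=8
Pair (1,2): pos 8,16 vel 3,-3 -> gap=8, closing at 6/unit, collide at t=4/3
Earliest collision: t=4/3 between 1 and 2

Answer: 4/3 1 2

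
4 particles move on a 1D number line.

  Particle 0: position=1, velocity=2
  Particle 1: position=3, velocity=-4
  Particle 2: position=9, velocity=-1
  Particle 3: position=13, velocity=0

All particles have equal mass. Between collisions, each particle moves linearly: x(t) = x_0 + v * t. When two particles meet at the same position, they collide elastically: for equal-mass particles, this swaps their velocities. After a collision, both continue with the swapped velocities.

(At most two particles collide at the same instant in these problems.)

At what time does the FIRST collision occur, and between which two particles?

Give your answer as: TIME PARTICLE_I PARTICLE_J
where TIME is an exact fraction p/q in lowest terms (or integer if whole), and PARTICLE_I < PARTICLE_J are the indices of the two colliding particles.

Answer: 1/3 0 1

Derivation:
Pair (0,1): pos 1,3 vel 2,-4 -> gap=2, closing at 6/unit, collide at t=1/3
Pair (1,2): pos 3,9 vel -4,-1 -> not approaching (rel speed -3 <= 0)
Pair (2,3): pos 9,13 vel -1,0 -> not approaching (rel speed -1 <= 0)
Earliest collision: t=1/3 between 0 and 1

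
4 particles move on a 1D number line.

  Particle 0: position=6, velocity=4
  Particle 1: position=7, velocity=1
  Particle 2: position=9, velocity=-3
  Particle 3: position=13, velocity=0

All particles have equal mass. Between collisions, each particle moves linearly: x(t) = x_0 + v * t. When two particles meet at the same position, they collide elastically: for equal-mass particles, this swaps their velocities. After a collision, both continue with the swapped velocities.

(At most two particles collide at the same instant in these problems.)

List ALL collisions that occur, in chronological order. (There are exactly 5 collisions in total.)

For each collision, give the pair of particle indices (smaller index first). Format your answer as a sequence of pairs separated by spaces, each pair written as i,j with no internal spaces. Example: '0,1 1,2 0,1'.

Answer: 0,1 1,2 0,1 2,3 1,2

Derivation:
Collision at t=1/3: particles 0 and 1 swap velocities; positions: p0=22/3 p1=22/3 p2=8 p3=13; velocities now: v0=1 v1=4 v2=-3 v3=0
Collision at t=3/7: particles 1 and 2 swap velocities; positions: p0=52/7 p1=54/7 p2=54/7 p3=13; velocities now: v0=1 v1=-3 v2=4 v3=0
Collision at t=1/2: particles 0 and 1 swap velocities; positions: p0=15/2 p1=15/2 p2=8 p3=13; velocities now: v0=-3 v1=1 v2=4 v3=0
Collision at t=7/4: particles 2 and 3 swap velocities; positions: p0=15/4 p1=35/4 p2=13 p3=13; velocities now: v0=-3 v1=1 v2=0 v3=4
Collision at t=6: particles 1 and 2 swap velocities; positions: p0=-9 p1=13 p2=13 p3=30; velocities now: v0=-3 v1=0 v2=1 v3=4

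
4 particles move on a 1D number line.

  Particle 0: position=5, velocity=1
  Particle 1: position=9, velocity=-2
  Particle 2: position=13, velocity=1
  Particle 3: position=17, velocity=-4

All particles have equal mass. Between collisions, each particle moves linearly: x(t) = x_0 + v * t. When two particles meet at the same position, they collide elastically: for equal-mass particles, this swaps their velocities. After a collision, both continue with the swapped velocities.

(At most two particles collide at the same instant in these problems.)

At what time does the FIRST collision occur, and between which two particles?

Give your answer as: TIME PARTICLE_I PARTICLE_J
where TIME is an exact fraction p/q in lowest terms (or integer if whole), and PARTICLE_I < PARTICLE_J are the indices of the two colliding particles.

Answer: 4/5 2 3

Derivation:
Pair (0,1): pos 5,9 vel 1,-2 -> gap=4, closing at 3/unit, collide at t=4/3
Pair (1,2): pos 9,13 vel -2,1 -> not approaching (rel speed -3 <= 0)
Pair (2,3): pos 13,17 vel 1,-4 -> gap=4, closing at 5/unit, collide at t=4/5
Earliest collision: t=4/5 between 2 and 3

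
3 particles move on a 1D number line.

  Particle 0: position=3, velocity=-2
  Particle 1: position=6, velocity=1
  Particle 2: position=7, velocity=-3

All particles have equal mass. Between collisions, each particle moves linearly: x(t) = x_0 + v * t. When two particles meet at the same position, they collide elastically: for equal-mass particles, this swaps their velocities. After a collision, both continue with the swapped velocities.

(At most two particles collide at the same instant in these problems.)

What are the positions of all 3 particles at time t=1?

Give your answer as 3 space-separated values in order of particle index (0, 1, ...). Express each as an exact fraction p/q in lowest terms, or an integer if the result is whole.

Collision at t=1/4: particles 1 and 2 swap velocities; positions: p0=5/2 p1=25/4 p2=25/4; velocities now: v0=-2 v1=-3 v2=1
Advance to t=1 (no further collisions before then); velocities: v0=-2 v1=-3 v2=1; positions = 1 4 7

Answer: 1 4 7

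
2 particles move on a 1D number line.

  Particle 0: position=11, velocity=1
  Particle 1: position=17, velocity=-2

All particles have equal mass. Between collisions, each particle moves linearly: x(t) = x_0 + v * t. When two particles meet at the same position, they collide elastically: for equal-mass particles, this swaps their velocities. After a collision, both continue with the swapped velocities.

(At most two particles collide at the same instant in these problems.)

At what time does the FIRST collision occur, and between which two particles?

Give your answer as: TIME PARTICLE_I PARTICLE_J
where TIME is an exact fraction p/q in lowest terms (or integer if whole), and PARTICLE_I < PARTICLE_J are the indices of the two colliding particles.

Answer: 2 0 1

Derivation:
Pair (0,1): pos 11,17 vel 1,-2 -> gap=6, closing at 3/unit, collide at t=2
Earliest collision: t=2 between 0 and 1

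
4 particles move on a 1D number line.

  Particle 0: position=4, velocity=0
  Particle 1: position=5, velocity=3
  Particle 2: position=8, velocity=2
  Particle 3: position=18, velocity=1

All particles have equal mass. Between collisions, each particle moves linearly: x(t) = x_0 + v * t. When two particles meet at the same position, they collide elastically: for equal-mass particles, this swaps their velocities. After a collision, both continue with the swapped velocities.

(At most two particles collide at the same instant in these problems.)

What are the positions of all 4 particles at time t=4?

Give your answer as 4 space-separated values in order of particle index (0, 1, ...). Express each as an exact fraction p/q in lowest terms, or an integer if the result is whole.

Answer: 4 16 17 22

Derivation:
Collision at t=3: particles 1 and 2 swap velocities; positions: p0=4 p1=14 p2=14 p3=21; velocities now: v0=0 v1=2 v2=3 v3=1
Advance to t=4 (no further collisions before then); velocities: v0=0 v1=2 v2=3 v3=1; positions = 4 16 17 22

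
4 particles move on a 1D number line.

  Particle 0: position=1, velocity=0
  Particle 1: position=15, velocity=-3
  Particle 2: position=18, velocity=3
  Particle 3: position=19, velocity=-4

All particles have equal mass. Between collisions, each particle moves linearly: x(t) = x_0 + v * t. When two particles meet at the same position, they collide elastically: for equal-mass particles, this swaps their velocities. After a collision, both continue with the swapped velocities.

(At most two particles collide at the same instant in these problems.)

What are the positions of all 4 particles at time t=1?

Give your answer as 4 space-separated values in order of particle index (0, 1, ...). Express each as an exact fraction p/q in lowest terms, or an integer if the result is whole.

Answer: 1 12 15 21

Derivation:
Collision at t=1/7: particles 2 and 3 swap velocities; positions: p0=1 p1=102/7 p2=129/7 p3=129/7; velocities now: v0=0 v1=-3 v2=-4 v3=3
Advance to t=1 (no further collisions before then); velocities: v0=0 v1=-3 v2=-4 v3=3; positions = 1 12 15 21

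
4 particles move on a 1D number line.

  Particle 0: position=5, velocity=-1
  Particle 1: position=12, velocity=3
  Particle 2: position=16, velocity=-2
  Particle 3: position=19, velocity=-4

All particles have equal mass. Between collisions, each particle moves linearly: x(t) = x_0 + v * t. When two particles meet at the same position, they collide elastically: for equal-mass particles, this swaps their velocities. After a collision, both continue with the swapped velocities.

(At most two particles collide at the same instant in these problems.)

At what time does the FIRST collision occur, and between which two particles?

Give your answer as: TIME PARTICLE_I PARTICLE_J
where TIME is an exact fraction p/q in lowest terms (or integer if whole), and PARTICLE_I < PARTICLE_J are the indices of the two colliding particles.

Answer: 4/5 1 2

Derivation:
Pair (0,1): pos 5,12 vel -1,3 -> not approaching (rel speed -4 <= 0)
Pair (1,2): pos 12,16 vel 3,-2 -> gap=4, closing at 5/unit, collide at t=4/5
Pair (2,3): pos 16,19 vel -2,-4 -> gap=3, closing at 2/unit, collide at t=3/2
Earliest collision: t=4/5 between 1 and 2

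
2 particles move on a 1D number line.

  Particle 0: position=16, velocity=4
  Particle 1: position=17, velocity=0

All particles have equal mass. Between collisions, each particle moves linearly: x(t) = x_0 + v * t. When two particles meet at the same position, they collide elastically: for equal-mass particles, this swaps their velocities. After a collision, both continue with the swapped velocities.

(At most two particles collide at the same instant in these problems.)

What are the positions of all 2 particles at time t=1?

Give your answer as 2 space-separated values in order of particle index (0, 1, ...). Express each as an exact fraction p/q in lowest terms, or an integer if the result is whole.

Collision at t=1/4: particles 0 and 1 swap velocities; positions: p0=17 p1=17; velocities now: v0=0 v1=4
Advance to t=1 (no further collisions before then); velocities: v0=0 v1=4; positions = 17 20

Answer: 17 20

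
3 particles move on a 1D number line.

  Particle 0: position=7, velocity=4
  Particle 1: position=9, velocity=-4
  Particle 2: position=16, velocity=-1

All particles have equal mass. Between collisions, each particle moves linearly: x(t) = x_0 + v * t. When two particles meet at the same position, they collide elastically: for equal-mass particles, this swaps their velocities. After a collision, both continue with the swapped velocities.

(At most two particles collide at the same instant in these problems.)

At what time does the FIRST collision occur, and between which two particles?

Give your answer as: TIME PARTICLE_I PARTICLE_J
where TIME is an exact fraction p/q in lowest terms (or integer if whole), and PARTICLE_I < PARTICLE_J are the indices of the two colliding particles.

Answer: 1/4 0 1

Derivation:
Pair (0,1): pos 7,9 vel 4,-4 -> gap=2, closing at 8/unit, collide at t=1/4
Pair (1,2): pos 9,16 vel -4,-1 -> not approaching (rel speed -3 <= 0)
Earliest collision: t=1/4 between 0 and 1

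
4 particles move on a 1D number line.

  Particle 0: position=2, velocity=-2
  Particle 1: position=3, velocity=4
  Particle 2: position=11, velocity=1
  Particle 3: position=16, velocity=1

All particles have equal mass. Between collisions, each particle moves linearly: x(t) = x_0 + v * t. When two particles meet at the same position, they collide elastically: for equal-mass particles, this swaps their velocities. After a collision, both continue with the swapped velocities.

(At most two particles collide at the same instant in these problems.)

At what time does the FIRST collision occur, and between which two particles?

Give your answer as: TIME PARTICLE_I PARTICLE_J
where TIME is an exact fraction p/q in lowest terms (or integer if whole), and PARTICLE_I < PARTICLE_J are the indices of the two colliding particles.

Answer: 8/3 1 2

Derivation:
Pair (0,1): pos 2,3 vel -2,4 -> not approaching (rel speed -6 <= 0)
Pair (1,2): pos 3,11 vel 4,1 -> gap=8, closing at 3/unit, collide at t=8/3
Pair (2,3): pos 11,16 vel 1,1 -> not approaching (rel speed 0 <= 0)
Earliest collision: t=8/3 between 1 and 2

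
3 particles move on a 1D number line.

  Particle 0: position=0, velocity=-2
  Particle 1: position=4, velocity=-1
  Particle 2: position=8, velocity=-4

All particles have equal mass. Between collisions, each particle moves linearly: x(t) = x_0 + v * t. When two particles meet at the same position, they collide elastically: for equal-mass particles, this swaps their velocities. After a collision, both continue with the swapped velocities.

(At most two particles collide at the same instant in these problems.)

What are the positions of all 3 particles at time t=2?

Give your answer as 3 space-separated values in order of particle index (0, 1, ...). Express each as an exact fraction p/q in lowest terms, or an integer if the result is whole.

Answer: -4 0 2

Derivation:
Collision at t=4/3: particles 1 and 2 swap velocities; positions: p0=-8/3 p1=8/3 p2=8/3; velocities now: v0=-2 v1=-4 v2=-1
Advance to t=2 (no further collisions before then); velocities: v0=-2 v1=-4 v2=-1; positions = -4 0 2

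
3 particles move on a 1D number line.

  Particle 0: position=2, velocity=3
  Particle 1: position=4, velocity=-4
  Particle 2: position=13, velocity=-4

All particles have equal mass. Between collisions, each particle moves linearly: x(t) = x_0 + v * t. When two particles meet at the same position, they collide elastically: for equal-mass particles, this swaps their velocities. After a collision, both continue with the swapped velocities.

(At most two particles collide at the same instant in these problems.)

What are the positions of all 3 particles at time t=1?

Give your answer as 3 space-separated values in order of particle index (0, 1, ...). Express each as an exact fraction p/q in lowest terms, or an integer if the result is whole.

Answer: 0 5 9

Derivation:
Collision at t=2/7: particles 0 and 1 swap velocities; positions: p0=20/7 p1=20/7 p2=83/7; velocities now: v0=-4 v1=3 v2=-4
Advance to t=1 (no further collisions before then); velocities: v0=-4 v1=3 v2=-4; positions = 0 5 9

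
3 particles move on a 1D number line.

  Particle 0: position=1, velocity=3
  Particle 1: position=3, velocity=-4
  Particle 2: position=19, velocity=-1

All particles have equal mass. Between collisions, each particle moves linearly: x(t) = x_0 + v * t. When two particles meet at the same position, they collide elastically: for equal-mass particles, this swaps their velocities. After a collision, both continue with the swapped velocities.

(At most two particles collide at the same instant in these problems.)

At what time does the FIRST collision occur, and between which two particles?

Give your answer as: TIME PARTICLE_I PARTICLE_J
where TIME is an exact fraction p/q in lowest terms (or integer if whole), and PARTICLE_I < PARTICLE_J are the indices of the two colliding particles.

Pair (0,1): pos 1,3 vel 3,-4 -> gap=2, closing at 7/unit, collide at t=2/7
Pair (1,2): pos 3,19 vel -4,-1 -> not approaching (rel speed -3 <= 0)
Earliest collision: t=2/7 between 0 and 1

Answer: 2/7 0 1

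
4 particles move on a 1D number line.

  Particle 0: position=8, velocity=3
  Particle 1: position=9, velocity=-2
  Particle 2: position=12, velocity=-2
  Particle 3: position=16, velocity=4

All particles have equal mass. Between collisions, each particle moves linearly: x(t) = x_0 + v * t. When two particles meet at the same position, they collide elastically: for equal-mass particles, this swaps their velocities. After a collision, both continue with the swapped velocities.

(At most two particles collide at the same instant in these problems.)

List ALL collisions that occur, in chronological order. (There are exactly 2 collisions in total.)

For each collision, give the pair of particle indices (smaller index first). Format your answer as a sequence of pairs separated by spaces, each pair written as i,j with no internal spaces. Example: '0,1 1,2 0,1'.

Answer: 0,1 1,2

Derivation:
Collision at t=1/5: particles 0 and 1 swap velocities; positions: p0=43/5 p1=43/5 p2=58/5 p3=84/5; velocities now: v0=-2 v1=3 v2=-2 v3=4
Collision at t=4/5: particles 1 and 2 swap velocities; positions: p0=37/5 p1=52/5 p2=52/5 p3=96/5; velocities now: v0=-2 v1=-2 v2=3 v3=4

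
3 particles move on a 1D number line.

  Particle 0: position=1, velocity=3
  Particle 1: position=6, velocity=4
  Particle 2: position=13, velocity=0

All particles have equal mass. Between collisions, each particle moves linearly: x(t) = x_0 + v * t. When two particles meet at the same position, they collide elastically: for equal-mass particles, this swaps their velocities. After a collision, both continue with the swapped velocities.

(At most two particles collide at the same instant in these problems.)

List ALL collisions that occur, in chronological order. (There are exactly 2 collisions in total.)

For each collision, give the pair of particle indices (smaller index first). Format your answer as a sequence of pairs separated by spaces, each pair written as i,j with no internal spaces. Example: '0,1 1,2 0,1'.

Collision at t=7/4: particles 1 and 2 swap velocities; positions: p0=25/4 p1=13 p2=13; velocities now: v0=3 v1=0 v2=4
Collision at t=4: particles 0 and 1 swap velocities; positions: p0=13 p1=13 p2=22; velocities now: v0=0 v1=3 v2=4

Answer: 1,2 0,1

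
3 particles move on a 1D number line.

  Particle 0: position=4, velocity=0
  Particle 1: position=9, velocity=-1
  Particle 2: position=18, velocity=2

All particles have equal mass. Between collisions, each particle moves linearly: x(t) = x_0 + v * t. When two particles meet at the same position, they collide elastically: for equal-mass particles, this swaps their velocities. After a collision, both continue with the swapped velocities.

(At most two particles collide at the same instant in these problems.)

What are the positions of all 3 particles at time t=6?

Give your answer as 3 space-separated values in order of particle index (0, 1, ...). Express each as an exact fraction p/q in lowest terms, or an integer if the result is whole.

Answer: 3 4 30

Derivation:
Collision at t=5: particles 0 and 1 swap velocities; positions: p0=4 p1=4 p2=28; velocities now: v0=-1 v1=0 v2=2
Advance to t=6 (no further collisions before then); velocities: v0=-1 v1=0 v2=2; positions = 3 4 30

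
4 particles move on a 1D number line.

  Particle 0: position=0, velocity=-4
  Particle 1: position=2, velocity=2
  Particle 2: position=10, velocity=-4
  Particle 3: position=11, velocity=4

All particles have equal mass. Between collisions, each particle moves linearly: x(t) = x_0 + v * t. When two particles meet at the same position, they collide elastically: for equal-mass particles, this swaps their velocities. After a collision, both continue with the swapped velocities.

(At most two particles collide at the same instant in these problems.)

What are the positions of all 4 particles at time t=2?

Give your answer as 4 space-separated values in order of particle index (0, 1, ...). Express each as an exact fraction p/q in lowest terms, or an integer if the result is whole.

Collision at t=4/3: particles 1 and 2 swap velocities; positions: p0=-16/3 p1=14/3 p2=14/3 p3=49/3; velocities now: v0=-4 v1=-4 v2=2 v3=4
Advance to t=2 (no further collisions before then); velocities: v0=-4 v1=-4 v2=2 v3=4; positions = -8 2 6 19

Answer: -8 2 6 19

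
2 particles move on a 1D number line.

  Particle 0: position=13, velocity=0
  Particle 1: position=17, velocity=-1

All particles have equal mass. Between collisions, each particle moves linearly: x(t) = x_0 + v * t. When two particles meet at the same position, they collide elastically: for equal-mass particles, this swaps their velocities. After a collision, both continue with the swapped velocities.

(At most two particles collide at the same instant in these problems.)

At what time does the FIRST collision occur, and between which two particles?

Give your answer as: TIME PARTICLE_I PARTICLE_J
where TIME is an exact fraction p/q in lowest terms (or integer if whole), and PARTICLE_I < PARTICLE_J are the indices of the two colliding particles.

Pair (0,1): pos 13,17 vel 0,-1 -> gap=4, closing at 1/unit, collide at t=4
Earliest collision: t=4 between 0 and 1

Answer: 4 0 1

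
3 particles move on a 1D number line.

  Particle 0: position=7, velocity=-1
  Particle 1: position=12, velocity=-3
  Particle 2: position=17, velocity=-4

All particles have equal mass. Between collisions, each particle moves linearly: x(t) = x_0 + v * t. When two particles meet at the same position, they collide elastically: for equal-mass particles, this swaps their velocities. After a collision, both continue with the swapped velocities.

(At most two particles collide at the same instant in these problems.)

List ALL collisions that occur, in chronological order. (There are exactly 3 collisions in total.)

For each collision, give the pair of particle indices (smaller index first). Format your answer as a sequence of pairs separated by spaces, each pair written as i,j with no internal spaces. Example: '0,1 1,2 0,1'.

Collision at t=5/2: particles 0 and 1 swap velocities; positions: p0=9/2 p1=9/2 p2=7; velocities now: v0=-3 v1=-1 v2=-4
Collision at t=10/3: particles 1 and 2 swap velocities; positions: p0=2 p1=11/3 p2=11/3; velocities now: v0=-3 v1=-4 v2=-1
Collision at t=5: particles 0 and 1 swap velocities; positions: p0=-3 p1=-3 p2=2; velocities now: v0=-4 v1=-3 v2=-1

Answer: 0,1 1,2 0,1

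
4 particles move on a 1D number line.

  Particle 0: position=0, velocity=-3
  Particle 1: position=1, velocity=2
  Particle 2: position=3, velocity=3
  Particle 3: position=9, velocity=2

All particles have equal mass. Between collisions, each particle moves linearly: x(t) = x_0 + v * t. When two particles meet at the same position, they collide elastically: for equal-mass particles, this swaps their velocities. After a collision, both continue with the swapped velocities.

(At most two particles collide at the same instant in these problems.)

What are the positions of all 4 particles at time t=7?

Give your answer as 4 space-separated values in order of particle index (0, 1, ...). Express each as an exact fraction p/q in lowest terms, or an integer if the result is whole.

Answer: -21 15 23 24

Derivation:
Collision at t=6: particles 2 and 3 swap velocities; positions: p0=-18 p1=13 p2=21 p3=21; velocities now: v0=-3 v1=2 v2=2 v3=3
Advance to t=7 (no further collisions before then); velocities: v0=-3 v1=2 v2=2 v3=3; positions = -21 15 23 24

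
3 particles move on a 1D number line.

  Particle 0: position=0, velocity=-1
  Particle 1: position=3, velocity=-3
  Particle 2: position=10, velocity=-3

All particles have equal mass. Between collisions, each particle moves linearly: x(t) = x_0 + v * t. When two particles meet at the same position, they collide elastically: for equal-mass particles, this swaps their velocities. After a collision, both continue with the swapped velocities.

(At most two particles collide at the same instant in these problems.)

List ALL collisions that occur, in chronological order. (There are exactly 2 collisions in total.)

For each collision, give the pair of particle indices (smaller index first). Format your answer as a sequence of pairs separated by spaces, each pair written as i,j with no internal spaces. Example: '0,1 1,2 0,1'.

Collision at t=3/2: particles 0 and 1 swap velocities; positions: p0=-3/2 p1=-3/2 p2=11/2; velocities now: v0=-3 v1=-1 v2=-3
Collision at t=5: particles 1 and 2 swap velocities; positions: p0=-12 p1=-5 p2=-5; velocities now: v0=-3 v1=-3 v2=-1

Answer: 0,1 1,2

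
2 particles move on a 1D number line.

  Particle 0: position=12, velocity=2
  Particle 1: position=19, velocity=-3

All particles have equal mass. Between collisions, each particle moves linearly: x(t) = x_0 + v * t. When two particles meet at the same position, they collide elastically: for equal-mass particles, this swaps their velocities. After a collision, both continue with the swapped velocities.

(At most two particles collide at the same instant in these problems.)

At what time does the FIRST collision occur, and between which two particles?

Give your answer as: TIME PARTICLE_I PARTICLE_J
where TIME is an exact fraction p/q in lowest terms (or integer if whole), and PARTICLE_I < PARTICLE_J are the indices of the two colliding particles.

Answer: 7/5 0 1

Derivation:
Pair (0,1): pos 12,19 vel 2,-3 -> gap=7, closing at 5/unit, collide at t=7/5
Earliest collision: t=7/5 between 0 and 1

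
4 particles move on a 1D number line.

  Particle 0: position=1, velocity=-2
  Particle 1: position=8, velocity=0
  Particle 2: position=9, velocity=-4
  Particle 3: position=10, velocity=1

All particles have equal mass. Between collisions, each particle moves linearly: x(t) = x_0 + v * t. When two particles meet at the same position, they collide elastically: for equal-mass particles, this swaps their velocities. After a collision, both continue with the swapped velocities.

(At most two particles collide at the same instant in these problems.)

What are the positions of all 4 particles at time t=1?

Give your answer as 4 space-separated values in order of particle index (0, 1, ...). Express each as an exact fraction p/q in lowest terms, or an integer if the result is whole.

Answer: -1 5 8 11

Derivation:
Collision at t=1/4: particles 1 and 2 swap velocities; positions: p0=1/2 p1=8 p2=8 p3=41/4; velocities now: v0=-2 v1=-4 v2=0 v3=1
Advance to t=1 (no further collisions before then); velocities: v0=-2 v1=-4 v2=0 v3=1; positions = -1 5 8 11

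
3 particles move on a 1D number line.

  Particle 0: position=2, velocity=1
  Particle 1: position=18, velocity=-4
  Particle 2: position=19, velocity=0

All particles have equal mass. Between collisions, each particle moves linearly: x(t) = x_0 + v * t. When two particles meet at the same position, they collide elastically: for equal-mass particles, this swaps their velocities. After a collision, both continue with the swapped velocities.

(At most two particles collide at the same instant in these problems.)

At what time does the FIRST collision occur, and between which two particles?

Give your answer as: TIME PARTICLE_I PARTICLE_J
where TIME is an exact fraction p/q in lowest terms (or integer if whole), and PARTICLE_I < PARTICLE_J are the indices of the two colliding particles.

Pair (0,1): pos 2,18 vel 1,-4 -> gap=16, closing at 5/unit, collide at t=16/5
Pair (1,2): pos 18,19 vel -4,0 -> not approaching (rel speed -4 <= 0)
Earliest collision: t=16/5 between 0 and 1

Answer: 16/5 0 1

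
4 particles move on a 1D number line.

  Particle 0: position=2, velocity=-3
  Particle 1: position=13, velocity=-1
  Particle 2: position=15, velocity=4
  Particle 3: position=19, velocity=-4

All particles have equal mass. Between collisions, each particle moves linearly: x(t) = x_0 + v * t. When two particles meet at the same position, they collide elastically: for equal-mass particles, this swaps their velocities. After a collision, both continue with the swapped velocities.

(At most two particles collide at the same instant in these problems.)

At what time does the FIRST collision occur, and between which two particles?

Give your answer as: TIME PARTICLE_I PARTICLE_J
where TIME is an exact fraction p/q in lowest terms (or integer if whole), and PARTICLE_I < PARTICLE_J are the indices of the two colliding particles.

Answer: 1/2 2 3

Derivation:
Pair (0,1): pos 2,13 vel -3,-1 -> not approaching (rel speed -2 <= 0)
Pair (1,2): pos 13,15 vel -1,4 -> not approaching (rel speed -5 <= 0)
Pair (2,3): pos 15,19 vel 4,-4 -> gap=4, closing at 8/unit, collide at t=1/2
Earliest collision: t=1/2 between 2 and 3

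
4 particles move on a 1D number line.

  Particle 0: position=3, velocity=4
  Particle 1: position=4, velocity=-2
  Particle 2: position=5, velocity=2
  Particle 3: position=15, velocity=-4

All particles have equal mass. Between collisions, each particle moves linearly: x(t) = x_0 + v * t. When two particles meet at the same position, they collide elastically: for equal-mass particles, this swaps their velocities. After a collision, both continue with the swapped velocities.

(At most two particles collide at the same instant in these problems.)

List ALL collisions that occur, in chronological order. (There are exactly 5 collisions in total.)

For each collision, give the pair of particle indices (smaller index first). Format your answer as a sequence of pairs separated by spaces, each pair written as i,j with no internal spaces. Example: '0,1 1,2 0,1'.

Collision at t=1/6: particles 0 and 1 swap velocities; positions: p0=11/3 p1=11/3 p2=16/3 p3=43/3; velocities now: v0=-2 v1=4 v2=2 v3=-4
Collision at t=1: particles 1 and 2 swap velocities; positions: p0=2 p1=7 p2=7 p3=11; velocities now: v0=-2 v1=2 v2=4 v3=-4
Collision at t=3/2: particles 2 and 3 swap velocities; positions: p0=1 p1=8 p2=9 p3=9; velocities now: v0=-2 v1=2 v2=-4 v3=4
Collision at t=5/3: particles 1 and 2 swap velocities; positions: p0=2/3 p1=25/3 p2=25/3 p3=29/3; velocities now: v0=-2 v1=-4 v2=2 v3=4
Collision at t=11/2: particles 0 and 1 swap velocities; positions: p0=-7 p1=-7 p2=16 p3=25; velocities now: v0=-4 v1=-2 v2=2 v3=4

Answer: 0,1 1,2 2,3 1,2 0,1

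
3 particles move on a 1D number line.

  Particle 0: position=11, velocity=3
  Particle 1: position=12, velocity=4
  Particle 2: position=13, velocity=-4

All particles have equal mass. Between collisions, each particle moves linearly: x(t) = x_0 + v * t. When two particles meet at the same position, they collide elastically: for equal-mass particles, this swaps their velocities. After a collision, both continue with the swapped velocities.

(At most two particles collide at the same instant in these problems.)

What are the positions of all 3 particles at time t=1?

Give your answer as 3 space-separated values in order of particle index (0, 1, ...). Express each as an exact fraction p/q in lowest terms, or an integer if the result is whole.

Collision at t=1/8: particles 1 and 2 swap velocities; positions: p0=91/8 p1=25/2 p2=25/2; velocities now: v0=3 v1=-4 v2=4
Collision at t=2/7: particles 0 and 1 swap velocities; positions: p0=83/7 p1=83/7 p2=92/7; velocities now: v0=-4 v1=3 v2=4
Advance to t=1 (no further collisions before then); velocities: v0=-4 v1=3 v2=4; positions = 9 14 16

Answer: 9 14 16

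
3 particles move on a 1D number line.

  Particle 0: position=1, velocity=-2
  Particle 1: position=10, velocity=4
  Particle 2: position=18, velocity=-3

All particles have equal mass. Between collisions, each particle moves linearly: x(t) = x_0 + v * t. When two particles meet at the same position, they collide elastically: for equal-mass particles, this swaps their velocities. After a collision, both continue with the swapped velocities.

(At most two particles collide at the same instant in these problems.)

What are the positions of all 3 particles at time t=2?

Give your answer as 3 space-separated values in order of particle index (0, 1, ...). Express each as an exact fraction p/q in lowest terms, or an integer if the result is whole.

Collision at t=8/7: particles 1 and 2 swap velocities; positions: p0=-9/7 p1=102/7 p2=102/7; velocities now: v0=-2 v1=-3 v2=4
Advance to t=2 (no further collisions before then); velocities: v0=-2 v1=-3 v2=4; positions = -3 12 18

Answer: -3 12 18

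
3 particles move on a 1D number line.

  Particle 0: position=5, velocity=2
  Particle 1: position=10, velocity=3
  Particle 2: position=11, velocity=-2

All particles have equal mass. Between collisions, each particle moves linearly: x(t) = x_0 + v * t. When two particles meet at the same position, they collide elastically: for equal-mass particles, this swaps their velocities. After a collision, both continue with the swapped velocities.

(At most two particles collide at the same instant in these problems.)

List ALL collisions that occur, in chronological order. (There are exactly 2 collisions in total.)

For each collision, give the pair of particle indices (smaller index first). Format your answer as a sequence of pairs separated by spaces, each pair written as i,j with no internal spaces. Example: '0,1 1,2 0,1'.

Answer: 1,2 0,1

Derivation:
Collision at t=1/5: particles 1 and 2 swap velocities; positions: p0=27/5 p1=53/5 p2=53/5; velocities now: v0=2 v1=-2 v2=3
Collision at t=3/2: particles 0 and 1 swap velocities; positions: p0=8 p1=8 p2=29/2; velocities now: v0=-2 v1=2 v2=3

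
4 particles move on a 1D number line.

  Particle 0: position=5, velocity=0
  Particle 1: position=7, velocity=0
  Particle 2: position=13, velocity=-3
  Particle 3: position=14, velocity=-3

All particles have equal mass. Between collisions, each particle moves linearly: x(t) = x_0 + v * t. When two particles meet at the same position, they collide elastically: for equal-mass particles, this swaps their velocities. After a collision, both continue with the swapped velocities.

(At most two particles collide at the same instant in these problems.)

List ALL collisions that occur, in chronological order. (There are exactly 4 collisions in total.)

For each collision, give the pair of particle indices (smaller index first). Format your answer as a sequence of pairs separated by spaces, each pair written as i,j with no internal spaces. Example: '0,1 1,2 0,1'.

Answer: 1,2 2,3 0,1 1,2

Derivation:
Collision at t=2: particles 1 and 2 swap velocities; positions: p0=5 p1=7 p2=7 p3=8; velocities now: v0=0 v1=-3 v2=0 v3=-3
Collision at t=7/3: particles 2 and 3 swap velocities; positions: p0=5 p1=6 p2=7 p3=7; velocities now: v0=0 v1=-3 v2=-3 v3=0
Collision at t=8/3: particles 0 and 1 swap velocities; positions: p0=5 p1=5 p2=6 p3=7; velocities now: v0=-3 v1=0 v2=-3 v3=0
Collision at t=3: particles 1 and 2 swap velocities; positions: p0=4 p1=5 p2=5 p3=7; velocities now: v0=-3 v1=-3 v2=0 v3=0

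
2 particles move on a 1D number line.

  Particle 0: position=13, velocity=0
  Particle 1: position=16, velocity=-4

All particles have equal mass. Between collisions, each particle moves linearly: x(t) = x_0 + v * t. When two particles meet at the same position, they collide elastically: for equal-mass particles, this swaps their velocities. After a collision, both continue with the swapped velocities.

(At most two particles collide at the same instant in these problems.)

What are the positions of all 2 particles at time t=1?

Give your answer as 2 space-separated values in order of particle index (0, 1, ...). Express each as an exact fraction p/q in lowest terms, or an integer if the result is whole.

Collision at t=3/4: particles 0 and 1 swap velocities; positions: p0=13 p1=13; velocities now: v0=-4 v1=0
Advance to t=1 (no further collisions before then); velocities: v0=-4 v1=0; positions = 12 13

Answer: 12 13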